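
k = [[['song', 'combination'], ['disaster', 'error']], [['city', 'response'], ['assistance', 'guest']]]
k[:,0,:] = [['song', 'combination'], ['city', 'response']]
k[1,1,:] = ['assistance', 'guest']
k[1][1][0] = 'assistance'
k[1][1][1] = 'guest'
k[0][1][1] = 'error'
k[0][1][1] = 'error'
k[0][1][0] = 'disaster'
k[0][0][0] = 'song'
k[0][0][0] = 'song'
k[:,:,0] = [['song', 'disaster'], ['city', 'assistance']]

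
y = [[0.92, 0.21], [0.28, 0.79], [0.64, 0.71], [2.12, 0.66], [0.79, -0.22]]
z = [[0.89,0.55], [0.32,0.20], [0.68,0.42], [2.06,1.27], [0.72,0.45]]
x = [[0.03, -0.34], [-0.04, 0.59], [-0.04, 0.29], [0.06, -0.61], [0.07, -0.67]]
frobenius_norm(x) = 1.18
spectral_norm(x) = 1.18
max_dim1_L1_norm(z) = 3.33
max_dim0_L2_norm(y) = 2.54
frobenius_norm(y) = 2.85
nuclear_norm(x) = 1.20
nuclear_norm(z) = 2.91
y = z + x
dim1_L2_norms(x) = [0.34, 0.59, 0.29, 0.61, 0.67]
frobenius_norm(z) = 2.91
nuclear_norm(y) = 3.62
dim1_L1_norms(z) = [1.44, 0.52, 1.1, 3.33, 1.17]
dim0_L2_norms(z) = [2.47, 1.53]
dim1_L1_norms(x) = [0.37, 0.63, 0.33, 0.67, 0.74]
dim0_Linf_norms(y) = [2.12, 0.79]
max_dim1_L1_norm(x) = 0.74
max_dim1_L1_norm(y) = 2.78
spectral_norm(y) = 2.69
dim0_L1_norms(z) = [4.67, 2.89]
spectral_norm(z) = 2.91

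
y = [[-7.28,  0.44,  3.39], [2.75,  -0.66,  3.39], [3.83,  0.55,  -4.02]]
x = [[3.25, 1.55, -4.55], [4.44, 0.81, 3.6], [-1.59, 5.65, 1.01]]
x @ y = [[-36.82, -2.10, 34.56], [-16.31, 3.4, 3.33], [30.98, -3.87, 9.70]]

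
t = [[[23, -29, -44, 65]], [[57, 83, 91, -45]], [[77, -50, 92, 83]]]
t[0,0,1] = -29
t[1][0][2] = 91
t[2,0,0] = 77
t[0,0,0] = 23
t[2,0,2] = 92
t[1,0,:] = [57, 83, 91, -45]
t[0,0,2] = -44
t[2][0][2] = 92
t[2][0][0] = 77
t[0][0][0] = 23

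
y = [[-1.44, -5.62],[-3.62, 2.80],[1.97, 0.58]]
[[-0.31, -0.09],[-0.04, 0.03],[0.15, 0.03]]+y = [[-1.75,-5.71], [-3.66,2.83], [2.12,0.61]]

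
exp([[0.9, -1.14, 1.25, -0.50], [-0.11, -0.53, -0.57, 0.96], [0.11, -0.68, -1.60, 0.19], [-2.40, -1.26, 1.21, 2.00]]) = [[6.06,-1.41,1.17,-4.01], [-3.30,0.41,-0.13,3.11], [0.12,-0.30,0.29,-0.11], [-12.0,-0.41,-0.17,9.78]]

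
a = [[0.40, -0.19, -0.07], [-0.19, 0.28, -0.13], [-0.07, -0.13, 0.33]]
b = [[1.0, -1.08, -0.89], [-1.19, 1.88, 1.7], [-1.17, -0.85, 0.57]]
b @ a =[[0.67, -0.38, -0.22], [-0.95, 0.53, 0.40], [-0.35, -0.09, 0.38]]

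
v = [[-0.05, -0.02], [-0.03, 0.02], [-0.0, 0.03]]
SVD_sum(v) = [[-0.05, -0.01],[-0.02, -0.01],[0.01, 0.00]] + [[0.00, -0.01], [-0.01, 0.03], [-0.01, 0.03]]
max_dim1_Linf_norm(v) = 0.05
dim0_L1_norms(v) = [0.08, 0.07]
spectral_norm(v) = 0.06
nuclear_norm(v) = 0.10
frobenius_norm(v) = 0.07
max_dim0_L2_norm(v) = 0.06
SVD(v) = [[-0.90, 0.21], [-0.42, -0.65], [0.11, -0.73]] @ diag([0.05907126807004228, 0.04013209798399783]) @ [[0.98,  0.22], [0.22,  -0.98]]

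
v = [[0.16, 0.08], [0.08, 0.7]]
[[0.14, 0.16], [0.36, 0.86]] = v@[[0.67,0.44], [0.44,1.18]]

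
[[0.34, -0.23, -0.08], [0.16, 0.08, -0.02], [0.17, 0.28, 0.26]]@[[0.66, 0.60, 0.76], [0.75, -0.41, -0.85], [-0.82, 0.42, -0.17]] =[[0.12, 0.26, 0.47], [0.18, 0.05, 0.06], [0.11, 0.1, -0.15]]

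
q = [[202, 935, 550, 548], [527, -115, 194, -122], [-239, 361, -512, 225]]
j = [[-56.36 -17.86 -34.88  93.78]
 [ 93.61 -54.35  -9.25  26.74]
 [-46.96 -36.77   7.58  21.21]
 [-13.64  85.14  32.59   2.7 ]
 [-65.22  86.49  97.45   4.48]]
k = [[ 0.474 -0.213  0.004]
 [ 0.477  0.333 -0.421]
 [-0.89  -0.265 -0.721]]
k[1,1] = 0.333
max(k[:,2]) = 0.004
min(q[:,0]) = -239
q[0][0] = 202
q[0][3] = 548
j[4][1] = 86.49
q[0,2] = 550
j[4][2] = 97.45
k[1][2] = -0.421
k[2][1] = -0.265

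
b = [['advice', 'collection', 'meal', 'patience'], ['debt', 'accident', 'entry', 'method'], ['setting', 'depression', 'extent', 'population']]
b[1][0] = 'debt'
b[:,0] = ['advice', 'debt', 'setting']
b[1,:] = ['debt', 'accident', 'entry', 'method']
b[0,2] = 'meal'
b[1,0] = 'debt'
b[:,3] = ['patience', 'method', 'population']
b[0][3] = 'patience'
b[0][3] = 'patience'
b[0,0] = 'advice'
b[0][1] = 'collection'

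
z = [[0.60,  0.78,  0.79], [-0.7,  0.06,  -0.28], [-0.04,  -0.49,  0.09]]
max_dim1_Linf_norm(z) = 0.79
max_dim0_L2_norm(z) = 0.92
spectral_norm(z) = 1.38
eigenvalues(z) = [(0.09+0.65j), (0.09-0.65j), (0.58+0j)]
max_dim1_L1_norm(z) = 2.17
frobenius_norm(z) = 1.55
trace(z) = 0.75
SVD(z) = [[-0.9, -0.23, 0.37], [0.39, -0.78, 0.48], [0.17, 0.58, 0.79]] @ diag([1.3848266588518294, 0.646097555035805, 0.28127046469551914]) @ [[-0.60, -0.55, -0.58], [0.6, -0.79, 0.14], [-0.54, -0.27, 0.8]]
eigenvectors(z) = [[0.70+0.00j, (0.7-0j), 0.24+0.00j], [(-0.03+0.57j), (-0.03-0.57j), (-0.69+0j)], [(-0.43+0.02j), -0.43-0.02j, 0.68+0.00j]]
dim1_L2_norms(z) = [1.26, 0.76, 0.5]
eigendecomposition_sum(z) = [[0.25+0.24j, (0.39-0.05j), (0.31-0.14j)], [-0.21+0.19j, 0.02+0.32j, 0.10+0.26j], [(-0.16-0.14j), -0.24+0.04j, (-0.19+0.09j)]] + [[0.25-0.24j, (0.39+0.05j), 0.31+0.14j],[-0.21-0.19j, 0.02-0.32j, 0.10-0.26j],[-0.16+0.14j, -0.24-0.04j, (-0.19-0.09j)]] + [[(0.1-0j), -0.01-0.00j, (0.16-0j)], [-0.28+0.00j, (0.02+0j), (-0.47+0j)], [0.28-0.00j, -0.02-0.00j, 0.46-0.00j]]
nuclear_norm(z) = 2.31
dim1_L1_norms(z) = [2.17, 1.04, 0.62]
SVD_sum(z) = [[0.74,0.69,0.73], [-0.33,-0.3,-0.32], [-0.14,-0.13,-0.14]] + [[-0.09, 0.12, -0.02], [-0.3, 0.4, -0.07], [0.22, -0.30, 0.05]] + [[-0.06,  -0.03,  0.08], [-0.07,  -0.04,  0.11], [-0.12,  -0.06,  0.18]]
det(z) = 0.25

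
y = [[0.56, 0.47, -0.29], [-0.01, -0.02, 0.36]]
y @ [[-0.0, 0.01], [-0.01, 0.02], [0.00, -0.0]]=[[-0.00, 0.02], [0.0, -0.0]]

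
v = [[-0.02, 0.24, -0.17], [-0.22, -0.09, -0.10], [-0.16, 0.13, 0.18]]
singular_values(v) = [0.3, 0.28, 0.25]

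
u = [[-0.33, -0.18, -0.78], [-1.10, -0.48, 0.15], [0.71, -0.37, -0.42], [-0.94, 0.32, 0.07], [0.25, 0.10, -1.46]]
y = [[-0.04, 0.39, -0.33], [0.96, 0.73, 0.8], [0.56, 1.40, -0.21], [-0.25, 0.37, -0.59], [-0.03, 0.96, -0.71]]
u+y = [[-0.37, 0.21, -1.11], [-0.14, 0.25, 0.95], [1.27, 1.03, -0.63], [-1.19, 0.69, -0.52], [0.22, 1.06, -2.17]]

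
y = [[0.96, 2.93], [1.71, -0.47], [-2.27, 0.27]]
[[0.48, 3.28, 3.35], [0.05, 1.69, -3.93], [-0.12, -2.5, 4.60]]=y@ [[0.07, 1.19, -1.82],[0.14, 0.73, 1.74]]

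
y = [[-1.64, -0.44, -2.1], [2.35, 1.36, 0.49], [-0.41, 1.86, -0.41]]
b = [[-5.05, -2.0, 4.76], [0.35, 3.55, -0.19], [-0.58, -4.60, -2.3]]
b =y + [[-3.41, -1.56, 6.86], [-2.0, 2.19, -0.68], [-0.17, -6.46, -1.89]]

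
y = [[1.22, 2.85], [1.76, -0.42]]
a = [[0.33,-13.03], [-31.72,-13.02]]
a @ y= [[-22.53,  6.41], [-61.61,  -84.93]]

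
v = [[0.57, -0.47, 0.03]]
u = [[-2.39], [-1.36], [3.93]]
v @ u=[[-0.61]]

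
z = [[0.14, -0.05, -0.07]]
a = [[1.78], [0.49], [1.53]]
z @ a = [[0.12]]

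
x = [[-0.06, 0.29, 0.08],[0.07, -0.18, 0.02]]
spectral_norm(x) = 0.36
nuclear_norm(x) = 0.42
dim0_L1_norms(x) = [0.13, 0.47, 0.1]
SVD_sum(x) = [[-0.07, 0.29, 0.05],  [0.05, -0.18, -0.03]] + [[0.01, -0.00, 0.03], [0.02, -0.0, 0.05]]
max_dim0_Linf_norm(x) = 0.29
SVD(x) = [[-0.85, 0.52], [0.52, 0.85]] @ diag([0.35711368975221963, 0.06534380300805445]) @ [[0.25, -0.96, -0.16], [0.44, -0.04, 0.9]]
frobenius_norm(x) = 0.36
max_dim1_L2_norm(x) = 0.31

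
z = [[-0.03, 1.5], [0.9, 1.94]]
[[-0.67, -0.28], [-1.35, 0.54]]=z @ [[-0.51, 0.97], [-0.46, -0.17]]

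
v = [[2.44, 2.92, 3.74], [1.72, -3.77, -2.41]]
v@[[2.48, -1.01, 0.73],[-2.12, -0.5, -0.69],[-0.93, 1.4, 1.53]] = [[-3.62,  1.31,  5.49], [14.50,  -3.23,  0.17]]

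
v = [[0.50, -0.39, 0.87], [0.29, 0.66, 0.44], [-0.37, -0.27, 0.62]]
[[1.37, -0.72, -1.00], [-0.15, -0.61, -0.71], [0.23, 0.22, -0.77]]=v @ [[1.02, -1.01, 0.07], [-1.03, -0.24, -0.24], [0.53, -0.36, -1.30]]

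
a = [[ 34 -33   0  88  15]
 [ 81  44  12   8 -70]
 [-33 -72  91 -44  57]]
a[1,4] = -70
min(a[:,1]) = -72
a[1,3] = 8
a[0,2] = 0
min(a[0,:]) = -33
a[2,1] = -72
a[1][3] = 8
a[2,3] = -44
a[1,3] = 8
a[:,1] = [-33, 44, -72]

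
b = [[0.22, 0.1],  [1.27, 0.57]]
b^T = [[0.22,1.27], [0.1,0.57]]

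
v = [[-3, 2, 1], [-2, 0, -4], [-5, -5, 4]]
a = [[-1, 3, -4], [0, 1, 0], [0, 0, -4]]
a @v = [[17, 18, -29], [-2, 0, -4], [20, 20, -16]]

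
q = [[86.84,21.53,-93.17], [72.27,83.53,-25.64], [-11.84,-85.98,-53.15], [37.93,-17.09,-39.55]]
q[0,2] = -93.17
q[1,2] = -25.64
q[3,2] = -39.55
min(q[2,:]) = -85.98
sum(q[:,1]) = 1.9899999999999984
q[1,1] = 83.53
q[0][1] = 21.53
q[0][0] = 86.84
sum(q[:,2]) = -211.51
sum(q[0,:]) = 15.200000000000003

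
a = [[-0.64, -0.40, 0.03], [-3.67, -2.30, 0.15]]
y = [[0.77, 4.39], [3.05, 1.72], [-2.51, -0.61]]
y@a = [[-16.6, -10.4, 0.68], [-8.26, -5.18, 0.35], [3.85, 2.41, -0.17]]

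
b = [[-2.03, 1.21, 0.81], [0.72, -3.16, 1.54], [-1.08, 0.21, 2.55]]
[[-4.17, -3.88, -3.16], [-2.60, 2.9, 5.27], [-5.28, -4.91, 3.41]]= b@[[1.89, 0.23, 2.58], [0.61, -1.69, 0.1], [-1.32, -1.69, 2.42]]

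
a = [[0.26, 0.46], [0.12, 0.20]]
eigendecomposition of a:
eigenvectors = [[0.91, -0.86], [0.41, 0.50]]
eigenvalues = [0.47, -0.01]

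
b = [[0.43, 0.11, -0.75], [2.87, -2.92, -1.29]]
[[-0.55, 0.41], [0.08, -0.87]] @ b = [[0.94, -1.26, -0.12], [-2.46, 2.55, 1.06]]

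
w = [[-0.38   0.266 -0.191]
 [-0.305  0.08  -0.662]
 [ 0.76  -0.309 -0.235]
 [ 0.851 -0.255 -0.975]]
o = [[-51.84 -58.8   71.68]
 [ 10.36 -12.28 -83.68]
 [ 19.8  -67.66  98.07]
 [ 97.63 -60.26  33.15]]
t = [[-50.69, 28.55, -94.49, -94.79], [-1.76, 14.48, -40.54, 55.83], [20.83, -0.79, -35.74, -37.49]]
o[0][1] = -58.8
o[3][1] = -60.26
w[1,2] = -0.662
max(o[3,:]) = 97.63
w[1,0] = -0.305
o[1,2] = -83.68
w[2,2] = -0.235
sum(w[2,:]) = 0.21600000000000003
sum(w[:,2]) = -2.063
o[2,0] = 19.8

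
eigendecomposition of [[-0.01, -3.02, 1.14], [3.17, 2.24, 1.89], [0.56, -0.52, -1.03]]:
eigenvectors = [[(0.21-0.63j),0.21+0.63j,-0.55+0.00j], [-0.73+0.00j,(-0.73-0j),0.05+0.00j], [(0.01-0.16j),(0.01+0.16j),0.83+0.00j]]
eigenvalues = [(1.32+3.11j), (1.32-3.11j), (-1.44+0j)]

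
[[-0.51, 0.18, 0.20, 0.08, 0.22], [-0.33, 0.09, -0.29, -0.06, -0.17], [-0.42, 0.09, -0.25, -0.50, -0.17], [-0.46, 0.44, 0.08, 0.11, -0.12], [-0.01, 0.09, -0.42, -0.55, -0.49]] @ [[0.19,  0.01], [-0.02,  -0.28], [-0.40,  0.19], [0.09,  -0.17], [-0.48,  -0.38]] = [[-0.28, -0.11],[0.13, -0.01],[0.06, 0.07],[-0.06, -0.09],[0.35, 0.17]]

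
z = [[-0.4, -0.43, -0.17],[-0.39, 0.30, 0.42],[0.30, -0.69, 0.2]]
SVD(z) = [[0.31, 0.86, -0.4], [-0.52, 0.5, 0.69], [0.80, -0.01, 0.6]] @ diag([0.9035811256821317, 0.5886247597471451, 0.4852443111708035]) @ [[0.35, -0.93, -0.12], [-0.93, -0.36, 0.11], [0.14, -0.07, 0.99]]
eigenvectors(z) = [[0.92+0.00j, (0.08+0.25j), (0.08-0.25j)], [(0.4+0j), (-0.13-0.54j), -0.13+0.54j], [0j, 0.79+0.00j, 0.79-0.00j]]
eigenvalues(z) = [(-0.59+0j), (0.34+0.57j), (0.34-0.57j)]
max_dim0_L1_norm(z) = 1.42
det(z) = -0.26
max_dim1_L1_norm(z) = 1.19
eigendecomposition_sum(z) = [[-0.49-0.00j,-0.23-0.00j,0.01-0.00j], [-0.21-0.00j,(-0.1-0j),0.01-0.00j], [(-0-0j),-0.00-0.00j,-0j]] + [[0.04+0.04j, -0.10-0.09j, -0.09+0.07j], [(-0.09-0.09j), (0.2+0.2j), 0.21-0.12j], [(0.15-0.09j), (-0.34+0.21j), (0.1+0.33j)]] + [[(0.04-0.04j), (-0.1+0.09j), -0.09-0.07j], [-0.09+0.09j, 0.20-0.20j, 0.21+0.12j], [0.15+0.09j, (-0.34-0.21j), 0.10-0.33j]]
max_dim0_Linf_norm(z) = 0.69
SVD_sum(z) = [[0.1, -0.26, -0.03], [-0.16, 0.43, 0.06], [0.25, -0.67, -0.09]] + [[-0.47,-0.18,0.05],[-0.27,-0.11,0.03],[0.00,0.0,-0.00]] + [[-0.03, 0.01, -0.19], [0.05, -0.03, 0.33], [0.04, -0.02, 0.29]]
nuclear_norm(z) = 1.98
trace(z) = 0.10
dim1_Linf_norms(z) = [0.43, 0.42, 0.69]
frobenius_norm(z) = 1.18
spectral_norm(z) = 0.90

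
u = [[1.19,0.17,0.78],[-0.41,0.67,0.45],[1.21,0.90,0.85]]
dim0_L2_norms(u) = [1.75, 1.13, 1.24]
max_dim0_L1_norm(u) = 2.81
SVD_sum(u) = [[1.02,0.54,0.74],[0.15,0.08,0.11],[1.28,0.67,0.92]] + [[0.22, -0.27, -0.11], [-0.53, 0.65, 0.25], [-0.11, 0.14, 0.05]] + [[-0.05, -0.10, 0.15],[-0.03, -0.06, 0.09],[0.05, 0.09, -0.13]]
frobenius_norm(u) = 2.42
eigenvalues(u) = [-0.29, 2.03, 0.97]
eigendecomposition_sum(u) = [[-0.07, -0.05, 0.07],  [-0.1, -0.07, 0.1],  [0.15, 0.11, -0.15]] + [[0.99, 0.75, 0.94], [0.05, 0.04, 0.05], [1.05, 0.79, 1.0]] + [[0.27, -0.53, -0.23], [-0.36, 0.71, 0.30], [0.00, -0.01, -0.0]]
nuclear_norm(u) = 3.44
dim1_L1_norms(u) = [2.14, 1.53, 2.96]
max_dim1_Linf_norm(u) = 1.21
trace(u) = 2.71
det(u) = -0.57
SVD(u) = [[-0.62, 0.38, -0.69],[-0.09, -0.91, -0.41],[-0.78, -0.20, 0.6]] @ diag([2.205189673968242, 0.9666892678649551, 0.268608192761416]) @ [[-0.75, -0.39, -0.54], [0.60, -0.74, -0.29], [0.29, 0.54, -0.79]]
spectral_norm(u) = 2.21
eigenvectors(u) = [[0.35, 0.68, -0.60], [0.52, 0.03, 0.8], [-0.78, 0.73, -0.01]]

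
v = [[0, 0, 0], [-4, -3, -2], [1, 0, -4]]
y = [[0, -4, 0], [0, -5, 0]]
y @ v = [[16, 12, 8], [20, 15, 10]]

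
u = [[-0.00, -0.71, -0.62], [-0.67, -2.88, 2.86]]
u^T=[[-0.00,  -0.67], [-0.71,  -2.88], [-0.62,  2.86]]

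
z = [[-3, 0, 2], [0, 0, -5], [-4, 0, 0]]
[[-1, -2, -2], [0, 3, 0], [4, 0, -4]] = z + [[2, -2, -4], [0, 3, 5], [8, 0, -4]]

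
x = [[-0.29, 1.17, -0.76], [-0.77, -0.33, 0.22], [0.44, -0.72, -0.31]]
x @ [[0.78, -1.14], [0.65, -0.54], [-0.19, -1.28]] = [[0.68, 0.67],[-0.86, 0.77],[-0.07, 0.28]]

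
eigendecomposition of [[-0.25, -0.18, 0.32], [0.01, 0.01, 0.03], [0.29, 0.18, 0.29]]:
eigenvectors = [[0.92, -0.41, 0.55], [0.01, -0.07, -0.83], [-0.39, -0.91, -0.03]]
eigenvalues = [-0.39, 0.43, 0.0]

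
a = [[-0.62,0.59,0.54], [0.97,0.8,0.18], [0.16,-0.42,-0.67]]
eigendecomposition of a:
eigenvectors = [[0.27, 0.80, 0.42], [0.94, -0.34, -0.49], [-0.21, -0.50, 0.77]]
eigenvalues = [1.04, -1.21, -0.32]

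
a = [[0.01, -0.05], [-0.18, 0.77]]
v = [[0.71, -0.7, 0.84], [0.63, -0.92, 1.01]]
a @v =[[-0.02, 0.04, -0.04], [0.36, -0.58, 0.63]]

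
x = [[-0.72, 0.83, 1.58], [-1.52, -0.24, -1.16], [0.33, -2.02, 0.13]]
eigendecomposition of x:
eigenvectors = [[(-0.26+0j), -0.73+0.00j, -0.73-0.00j], [(0.6+0j), -0.09-0.47j, -0.09+0.47j], [(-0.75+0j), (0.34-0.35j), (0.34+0.35j)]]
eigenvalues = [(1.87+0j), (-1.35+1.29j), (-1.35-1.29j)]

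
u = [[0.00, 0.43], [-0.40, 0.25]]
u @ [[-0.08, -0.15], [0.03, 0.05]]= [[0.01, 0.02],[0.04, 0.07]]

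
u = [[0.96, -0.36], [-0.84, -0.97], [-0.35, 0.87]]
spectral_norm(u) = 1.40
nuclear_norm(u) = 2.67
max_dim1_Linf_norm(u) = 0.97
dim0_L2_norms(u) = [1.32, 1.35]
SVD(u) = [[0.22, 0.77], [-0.92, -0.04], [0.33, -0.64]] @ diag([1.3992033490934785, 1.2725289732990732]) @ [[0.62, 0.78], [0.78, -0.62]]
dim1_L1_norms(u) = [1.32, 1.81, 1.22]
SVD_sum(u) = [[0.19,0.25], [-0.80,-1.01], [0.29,0.36]] + [[0.77,-0.61], [-0.04,0.04], [-0.64,0.51]]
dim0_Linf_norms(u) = [0.96, 0.97]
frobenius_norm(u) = 1.89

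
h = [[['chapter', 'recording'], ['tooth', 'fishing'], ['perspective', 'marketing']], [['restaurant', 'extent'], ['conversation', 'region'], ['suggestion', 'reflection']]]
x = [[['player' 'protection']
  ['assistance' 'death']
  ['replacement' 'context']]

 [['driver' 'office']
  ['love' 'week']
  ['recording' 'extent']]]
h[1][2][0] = 'suggestion'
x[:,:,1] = [['protection', 'death', 'context'], ['office', 'week', 'extent']]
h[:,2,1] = ['marketing', 'reflection']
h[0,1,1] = 'fishing'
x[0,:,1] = ['protection', 'death', 'context']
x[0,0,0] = 'player'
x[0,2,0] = 'replacement'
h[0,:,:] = [['chapter', 'recording'], ['tooth', 'fishing'], ['perspective', 'marketing']]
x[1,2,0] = 'recording'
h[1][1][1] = 'region'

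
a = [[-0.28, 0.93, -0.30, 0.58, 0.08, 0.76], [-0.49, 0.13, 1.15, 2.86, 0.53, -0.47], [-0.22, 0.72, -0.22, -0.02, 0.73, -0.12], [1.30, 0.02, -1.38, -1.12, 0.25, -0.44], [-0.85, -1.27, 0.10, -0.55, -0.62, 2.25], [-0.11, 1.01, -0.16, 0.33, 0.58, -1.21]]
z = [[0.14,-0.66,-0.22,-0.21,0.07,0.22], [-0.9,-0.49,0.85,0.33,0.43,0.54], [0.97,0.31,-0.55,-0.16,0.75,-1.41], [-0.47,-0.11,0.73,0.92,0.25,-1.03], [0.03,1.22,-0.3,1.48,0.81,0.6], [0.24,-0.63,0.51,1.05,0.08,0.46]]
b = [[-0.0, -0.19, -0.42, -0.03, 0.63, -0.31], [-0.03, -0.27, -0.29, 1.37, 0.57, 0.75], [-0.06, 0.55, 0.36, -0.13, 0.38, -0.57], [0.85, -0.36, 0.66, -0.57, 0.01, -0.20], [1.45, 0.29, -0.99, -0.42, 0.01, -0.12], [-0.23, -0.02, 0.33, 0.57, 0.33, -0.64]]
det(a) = -2.71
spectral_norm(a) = 3.83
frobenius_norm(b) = 3.25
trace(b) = -1.11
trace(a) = -3.32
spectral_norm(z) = 2.49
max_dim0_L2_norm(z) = 2.08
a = b @ z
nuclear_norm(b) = 7.12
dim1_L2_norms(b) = [0.84, 1.71, 0.96, 1.29, 1.83, 1.0]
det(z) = -2.28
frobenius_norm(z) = 4.05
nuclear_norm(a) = 10.54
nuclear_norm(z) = 8.68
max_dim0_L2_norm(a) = 3.19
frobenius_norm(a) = 5.44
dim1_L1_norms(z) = [1.52, 3.54, 4.15, 3.51, 4.44, 2.97]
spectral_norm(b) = 2.12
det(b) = 1.17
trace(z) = 1.29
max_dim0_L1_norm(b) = 3.09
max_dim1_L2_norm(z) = 2.19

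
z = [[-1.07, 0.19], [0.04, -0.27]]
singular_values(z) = [1.09, 0.26]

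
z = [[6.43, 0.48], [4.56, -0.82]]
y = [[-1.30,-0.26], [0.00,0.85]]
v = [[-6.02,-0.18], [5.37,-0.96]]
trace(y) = -0.45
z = y @ v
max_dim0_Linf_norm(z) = 6.43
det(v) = 6.75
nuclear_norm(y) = 2.17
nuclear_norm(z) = 8.83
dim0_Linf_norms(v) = [6.02, 0.96]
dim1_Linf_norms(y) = [1.3, 0.85]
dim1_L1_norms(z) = [6.91, 5.38]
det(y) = -1.10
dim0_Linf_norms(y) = [1.3, 0.85]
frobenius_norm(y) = 1.57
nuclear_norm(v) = 8.92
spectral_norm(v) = 8.08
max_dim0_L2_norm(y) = 1.3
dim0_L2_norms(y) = [1.3, 0.89]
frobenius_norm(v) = 8.13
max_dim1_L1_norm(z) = 6.91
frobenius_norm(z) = 7.94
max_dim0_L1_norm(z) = 10.99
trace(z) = 5.61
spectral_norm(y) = 1.34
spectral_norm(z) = 7.88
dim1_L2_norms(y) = [1.33, 0.85]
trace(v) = -6.98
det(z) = -7.46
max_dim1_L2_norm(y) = 1.33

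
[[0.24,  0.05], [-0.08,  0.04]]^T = [[0.24, -0.08], [0.05, 0.04]]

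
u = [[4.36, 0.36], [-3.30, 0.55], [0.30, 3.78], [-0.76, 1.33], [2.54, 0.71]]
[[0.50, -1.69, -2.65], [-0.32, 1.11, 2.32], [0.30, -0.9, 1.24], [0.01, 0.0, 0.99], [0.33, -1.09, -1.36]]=u @ [[0.11,-0.37,-0.64], [0.07,-0.21,0.38]]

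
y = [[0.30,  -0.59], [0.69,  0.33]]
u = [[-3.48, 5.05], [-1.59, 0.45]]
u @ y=[[2.44, 3.72], [-0.17, 1.09]]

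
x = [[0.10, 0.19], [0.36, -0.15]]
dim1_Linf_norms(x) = [0.19, 0.36]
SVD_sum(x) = [[0.03, -0.01], [0.37, -0.14]] + [[0.07, 0.2], [-0.01, -0.01]]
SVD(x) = [[-0.07, -1.00], [-1.0, 0.07]] @ diag([0.39067637507321107, 0.21347592360651754]) @ [[-0.94, 0.35], [-0.35, -0.94]]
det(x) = -0.08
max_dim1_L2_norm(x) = 0.39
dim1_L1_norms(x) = [0.29, 0.51]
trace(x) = -0.05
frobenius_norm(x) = 0.45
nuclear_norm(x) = 0.60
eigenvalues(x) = [0.26, -0.31]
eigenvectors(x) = [[0.76, -0.42], [0.66, 0.91]]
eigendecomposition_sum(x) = [[0.19, 0.09], [0.16, 0.08]] + [[-0.09,0.10], [0.20,-0.23]]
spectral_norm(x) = 0.39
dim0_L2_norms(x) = [0.37, 0.24]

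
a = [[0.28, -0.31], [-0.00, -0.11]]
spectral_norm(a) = 0.43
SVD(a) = [[0.98, -0.20], [0.2, 0.98]] @ diag([0.4258750694382599, 0.07232167884498614]) @ [[0.64,-0.76], [-0.76,-0.64]]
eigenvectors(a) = [[1.0,0.62], [0.0,0.78]]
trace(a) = 0.17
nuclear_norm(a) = 0.50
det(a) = -0.03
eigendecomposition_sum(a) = [[0.28, -0.22], [0.00, 0.00]] + [[-0.0,-0.09],  [-0.0,-0.11]]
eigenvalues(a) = [0.28, -0.11]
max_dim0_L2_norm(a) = 0.33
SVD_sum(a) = [[0.27, -0.32], [0.05, -0.06]] + [[0.01, 0.01], [-0.05, -0.05]]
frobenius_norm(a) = 0.43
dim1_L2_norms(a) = [0.42, 0.11]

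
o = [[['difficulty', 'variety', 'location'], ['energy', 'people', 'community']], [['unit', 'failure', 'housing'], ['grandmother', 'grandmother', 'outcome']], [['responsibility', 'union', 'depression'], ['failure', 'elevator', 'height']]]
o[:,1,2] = ['community', 'outcome', 'height']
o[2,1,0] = 'failure'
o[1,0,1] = 'failure'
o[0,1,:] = ['energy', 'people', 'community']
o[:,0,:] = [['difficulty', 'variety', 'location'], ['unit', 'failure', 'housing'], ['responsibility', 'union', 'depression']]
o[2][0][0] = 'responsibility'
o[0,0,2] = 'location'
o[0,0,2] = 'location'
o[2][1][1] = 'elevator'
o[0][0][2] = 'location'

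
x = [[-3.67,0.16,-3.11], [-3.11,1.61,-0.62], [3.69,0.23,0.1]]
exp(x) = [[-0.14, -0.12, -0.08], [-1.84, 4.9, 1.63], [-0.12, 0.47, 0.01]]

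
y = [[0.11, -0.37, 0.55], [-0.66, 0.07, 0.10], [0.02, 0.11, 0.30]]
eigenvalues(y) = [(-0.47+0j), (0.47+0.13j), (0.47-0.13j)]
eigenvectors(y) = [[0.62+0.00j, 0.45+0.19j, (0.45-0.19j)], [(0.78+0j), -0.80+0.00j, (-0.8-0j)], [-0.13+0.00j, -0.28+0.23j, (-0.28-0.23j)]]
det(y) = -0.11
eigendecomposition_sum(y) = [[(-0.21+0j), -0.18+0.00j, 0.17+0.00j], [(-0.26+0j), (-0.23+0j), 0.22+0.00j], [(0.04-0j), 0.04-0.00j, -0.04-0.00j]] + [[0.16-0.07j, -0.10-0.00j, 0.19-0.35j], [(-0.2+0.21j), 0.15-0.06j, (-0.06+0.66j)], [(-0.01+0.13j), 0.04-0.06j, (0.17+0.25j)]] + [[(0.16+0.07j), (-0.1+0j), (0.19+0.35j)],[-0.20-0.21j, (0.15+0.06j), (-0.06-0.66j)],[-0.01-0.13j, (0.04+0.06j), (0.17-0.25j)]]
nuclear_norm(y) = 1.62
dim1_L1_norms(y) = [1.03, 0.83, 0.43]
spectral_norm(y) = 0.72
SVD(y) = [[-0.84,-0.45,-0.31], [0.50,-0.86,-0.09], [-0.23,-0.24,0.94]] @ diag([0.7155823890562942, 0.6591129359465813, 0.24085676685607998]) @ [[-0.60, 0.45, -0.67], [0.78, 0.12, -0.61], [0.19, 0.89, 0.42]]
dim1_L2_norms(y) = [0.67, 0.67, 0.32]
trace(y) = 0.48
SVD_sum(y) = [[0.36,-0.27,0.40],[-0.21,0.16,-0.24],[0.1,-0.07,0.11]] + [[-0.23,-0.04,0.18], [-0.44,-0.07,0.35], [-0.12,-0.02,0.10]] + [[-0.01, -0.07, -0.03], [-0.00, -0.02, -0.01], [0.04, 0.2, 0.1]]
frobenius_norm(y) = 1.00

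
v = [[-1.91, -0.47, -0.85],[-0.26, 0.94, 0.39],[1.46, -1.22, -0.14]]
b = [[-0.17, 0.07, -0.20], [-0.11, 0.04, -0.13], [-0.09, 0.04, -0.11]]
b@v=[[0.01, 0.39, 0.2], [0.01, 0.25, 0.13], [0.0, 0.21, 0.11]]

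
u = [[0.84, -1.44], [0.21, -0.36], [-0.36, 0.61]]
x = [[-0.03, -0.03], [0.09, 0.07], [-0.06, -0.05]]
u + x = [[0.81,-1.47], [0.30,-0.29], [-0.42,0.56]]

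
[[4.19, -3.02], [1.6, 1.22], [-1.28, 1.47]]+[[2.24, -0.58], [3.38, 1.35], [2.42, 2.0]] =[[6.43, -3.60],[4.98, 2.57],[1.14, 3.47]]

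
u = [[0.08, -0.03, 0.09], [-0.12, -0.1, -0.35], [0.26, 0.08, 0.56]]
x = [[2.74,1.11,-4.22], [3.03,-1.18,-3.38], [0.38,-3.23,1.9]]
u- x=[[-2.66, -1.14, 4.31],[-3.15, 1.08, 3.03],[-0.12, 3.31, -1.34]]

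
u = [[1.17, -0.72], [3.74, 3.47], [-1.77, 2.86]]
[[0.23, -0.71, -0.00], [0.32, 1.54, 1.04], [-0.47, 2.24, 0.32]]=u @[[0.15,  -0.2,  0.11], [-0.07,  0.66,  0.18]]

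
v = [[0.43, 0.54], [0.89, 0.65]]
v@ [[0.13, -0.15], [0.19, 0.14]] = [[0.16, 0.01], [0.24, -0.04]]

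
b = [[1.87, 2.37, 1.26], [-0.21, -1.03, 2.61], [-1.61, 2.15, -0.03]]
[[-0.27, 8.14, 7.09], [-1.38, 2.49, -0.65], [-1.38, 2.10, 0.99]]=b@[[0.55, 0.99, 1.47], [-0.24, 1.74, 1.57], [-0.58, 1.72, 0.49]]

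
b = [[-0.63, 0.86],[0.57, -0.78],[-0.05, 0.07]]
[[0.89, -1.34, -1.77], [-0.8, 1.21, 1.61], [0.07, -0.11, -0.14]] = b@[[-0.67, 1.32, -0.22], [0.54, -0.59, -2.22]]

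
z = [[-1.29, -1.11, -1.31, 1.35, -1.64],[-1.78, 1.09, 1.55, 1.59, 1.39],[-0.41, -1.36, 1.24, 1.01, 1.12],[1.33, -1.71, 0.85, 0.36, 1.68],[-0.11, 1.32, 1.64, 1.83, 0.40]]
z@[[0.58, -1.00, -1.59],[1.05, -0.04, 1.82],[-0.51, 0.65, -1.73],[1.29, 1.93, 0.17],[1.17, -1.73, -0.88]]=[[-1.42, 5.93, 3.97], [3.0, 3.41, 1.18], [0.32, 1.28, -4.78], [0.97, -2.92, -8.11], [3.31, 3.96, -0.30]]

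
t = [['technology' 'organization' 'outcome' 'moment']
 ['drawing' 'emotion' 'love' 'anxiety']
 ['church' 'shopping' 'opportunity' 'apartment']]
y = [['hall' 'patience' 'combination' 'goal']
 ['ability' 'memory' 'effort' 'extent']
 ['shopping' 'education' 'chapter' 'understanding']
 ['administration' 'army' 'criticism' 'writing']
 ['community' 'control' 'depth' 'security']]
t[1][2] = 'love'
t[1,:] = ['drawing', 'emotion', 'love', 'anxiety']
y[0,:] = ['hall', 'patience', 'combination', 'goal']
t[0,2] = 'outcome'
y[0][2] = 'combination'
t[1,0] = 'drawing'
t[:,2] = ['outcome', 'love', 'opportunity']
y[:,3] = ['goal', 'extent', 'understanding', 'writing', 'security']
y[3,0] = 'administration'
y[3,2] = 'criticism'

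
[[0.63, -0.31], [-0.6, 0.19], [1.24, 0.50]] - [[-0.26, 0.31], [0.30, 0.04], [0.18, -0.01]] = [[0.89,  -0.62], [-0.9,  0.15], [1.06,  0.51]]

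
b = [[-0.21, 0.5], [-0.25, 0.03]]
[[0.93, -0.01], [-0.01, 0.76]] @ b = [[-0.19, 0.46], [-0.19, 0.02]]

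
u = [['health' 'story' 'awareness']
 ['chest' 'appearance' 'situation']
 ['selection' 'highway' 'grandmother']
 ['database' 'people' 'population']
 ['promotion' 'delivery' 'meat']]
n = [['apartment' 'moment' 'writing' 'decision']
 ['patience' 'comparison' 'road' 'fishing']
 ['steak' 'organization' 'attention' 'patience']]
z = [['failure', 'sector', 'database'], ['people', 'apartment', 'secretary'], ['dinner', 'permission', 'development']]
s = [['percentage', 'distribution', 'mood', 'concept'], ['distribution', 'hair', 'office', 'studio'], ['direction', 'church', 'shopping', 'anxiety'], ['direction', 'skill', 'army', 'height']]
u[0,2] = 'awareness'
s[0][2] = 'mood'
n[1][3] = 'fishing'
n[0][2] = 'writing'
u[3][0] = 'database'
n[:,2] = ['writing', 'road', 'attention']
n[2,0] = 'steak'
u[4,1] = 'delivery'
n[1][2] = 'road'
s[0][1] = 'distribution'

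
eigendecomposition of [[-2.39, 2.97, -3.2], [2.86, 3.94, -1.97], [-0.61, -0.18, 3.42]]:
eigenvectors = [[-0.94, 0.4, 0.12], [0.33, 0.90, 0.82], [-0.07, -0.18, 0.56]]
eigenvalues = [-3.69, 5.64, 3.02]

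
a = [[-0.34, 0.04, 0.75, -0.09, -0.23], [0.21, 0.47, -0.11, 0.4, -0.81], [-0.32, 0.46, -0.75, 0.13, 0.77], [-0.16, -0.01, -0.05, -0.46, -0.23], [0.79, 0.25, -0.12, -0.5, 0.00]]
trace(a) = -1.08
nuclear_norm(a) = 4.43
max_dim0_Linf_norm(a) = 0.81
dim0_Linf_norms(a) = [0.79, 0.47, 0.75, 0.5, 0.81]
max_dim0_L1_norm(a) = 2.04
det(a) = -0.34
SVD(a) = [[0.44, -0.43, 0.01, -0.48, 0.63], [0.33, 0.55, -0.75, -0.18, 0.03], [-0.83, -0.01, -0.26, -0.41, 0.27], [0.1, 0.01, 0.20, -0.74, -0.63], [0.0, 0.72, 0.57, -0.14, 0.37]] @ diag([1.402248105634947, 1.1005248486843155, 0.9530081896447765, 0.5415887917610002, 0.4300026497365019]) @ [[0.12, -0.15, 0.65, -0.05, -0.73], [0.75, 0.38, -0.42, -0.1, -0.32], [0.36, -0.35, 0.22, -0.75, 0.37], [0.48, -0.59, 0.04, 0.62, 0.20], [0.24, 0.61, 0.59, 0.22, 0.42]]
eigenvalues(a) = [(0.47+0.49j), (0.47-0.49j), (-0.71+0.86j), (-0.71-0.86j), (-0.6+0j)]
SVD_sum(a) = [[0.08,-0.09,0.40,-0.03,-0.45], [0.06,-0.07,0.30,-0.02,-0.34], [-0.15,0.18,-0.76,0.05,0.86], [0.02,-0.02,0.09,-0.01,-0.10], [0.00,-0.00,0.0,-0.00,-0.0]] + [[-0.36, -0.18, 0.20, 0.05, 0.15], [0.45, 0.23, -0.25, -0.06, -0.19], [-0.01, -0.0, 0.0, 0.0, 0.0], [0.01, 0.01, -0.01, -0.0, -0.0], [0.59, 0.30, -0.33, -0.08, -0.25]] + [[0.00, -0.0, 0.0, -0.01, 0.00], [-0.26, 0.25, -0.16, 0.54, -0.27], [-0.09, 0.09, -0.06, 0.19, -0.09], [0.07, -0.07, 0.04, -0.15, 0.07], [0.20, -0.19, 0.12, -0.41, 0.20]] + [[-0.13, 0.15, -0.01, -0.16, -0.05], [-0.05, 0.06, -0.00, -0.06, -0.02], [-0.11, 0.13, -0.01, -0.14, -0.04], [-0.19, 0.24, -0.02, -0.25, -0.08], [-0.04, 0.05, -0.00, -0.05, -0.02]] + [[0.06, 0.16, 0.16, 0.06, 0.11],[0.0, 0.01, 0.01, 0.0, 0.01],[0.03, 0.07, 0.07, 0.02, 0.05],[-0.06, -0.16, -0.16, -0.06, -0.11],[0.04, 0.10, 0.09, 0.03, 0.07]]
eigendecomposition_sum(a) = [[(0.05+0.06j), 0.07-0.04j, 0.03+0.02j, (-0.01-0.07j), (0.01+0.1j)], [(-0.12+0.27j), (0.25+0.19j), -0.02+0.14j, (0.22-0.13j), -0.32+0.17j], [(0.07+0.1j), (0.12-0.04j), 0.05+0.04j, 0.00-0.11j, -0.01+0.15j], [-0.05-0.01j, (-0.02+0.05j), (-0.03+0j), 0.03+0.03j, -0.04-0.05j], [(0.14+0.07j), 0.11-0.13j, (0.08+0.01j), (-0.07-0.12j), (0.09+0.18j)]] + [[0.05-0.06j, 0.07+0.04j, 0.03-0.02j, (-0.01+0.07j), 0.01-0.10j],[(-0.12-0.27j), 0.25-0.19j, (-0.02-0.14j), 0.22+0.13j, -0.32-0.17j],[(0.07-0.1j), (0.12+0.04j), (0.05-0.04j), 0.11j, (-0.01-0.15j)],[-0.05+0.01j, (-0.02-0.05j), -0.03-0.00j, 0.03-0.03j, -0.04+0.05j],[(0.14-0.07j), 0.11+0.13j, 0.08-0.01j, -0.07+0.12j, 0.09-0.18j]] + [[-0.21+0.34j, -0.06-0.06j, 0.35+0.19j, 0.11-0.13j, (-0.1-0.32j)], [(0.22-0.03j), (-0+0.05j), -0.04-0.21j, -0.10-0.00j, -0.10+0.15j], [(-0.22-0.44j), 0.11-0.03j, -0.42+0.25j, 0.07+0.20j, 0.40+0.11j], [(-0+0.02j), -0.00-0.00j, (0.02-0j), 0.00-0.01j, -0.01-0.01j], [0.26-0.12j, 0.01+0.06j, (-0.13-0.25j), -0.12+0.03j, -0.07+0.23j]] + [[(-0.21-0.34j), -0.06+0.06j, 0.35-0.19j, 0.11+0.13j, -0.10+0.32j], [0.22+0.03j, (-0-0.05j), -0.04+0.21j, -0.10+0.00j, -0.10-0.15j], [(-0.22+0.44j), 0.11+0.03j, (-0.42-0.25j), (0.07-0.2j), (0.4-0.11j)], [(-0-0.02j), (-0+0j), (0.02+0j), 0.00+0.01j, -0.01+0.01j], [(0.26+0.12j), (0.01-0.06j), (-0.13+0.25j), -0.12-0.03j, (-0.07-0.23j)]] + [[(-0.03+0j),(0.02+0j),-0.02+0.00j,-0.29-0.00j,(-0.06-0j)], [0.02-0.00j,(-0.01-0j),(0.01-0j),(0.16+0j),0.03+0.00j], [(-0+0j),0.00+0.00j,-0.00+0.00j,-0.01-0.00j,-0.00-0.00j], [(-0.06+0j),0.04+0.00j,-0.04+0.00j,(-0.53-0j),(-0.12-0j)], [(-0.01+0j),(0.01+0j),(-0.01+0j),-0.13-0.00j,(-0.03-0j)]]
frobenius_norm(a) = 2.14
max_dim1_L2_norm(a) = 1.22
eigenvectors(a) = [[(-0.08+0.2j),(-0.08-0.2j),-0.29-0.47j,(-0.29+0.47j),(0.46+0j)], [(-0.8+0j),(-0.8-0j),(-0.1+0.28j),(-0.1-0.28j),(-0.25+0j)], [-0.18+0.28j,(-0.18-0.28j),(0.67+0j),(0.67-0j),0.02+0.00j], [(-0.04-0.14j),-0.04+0.14j,(-0.02-0.01j),-0.02+0.01j,0.83+0.00j], [-0.02+0.43j,-0.02-0.43j,(-0.02+0.39j),-0.02-0.39j,(0.2+0j)]]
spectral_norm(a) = 1.40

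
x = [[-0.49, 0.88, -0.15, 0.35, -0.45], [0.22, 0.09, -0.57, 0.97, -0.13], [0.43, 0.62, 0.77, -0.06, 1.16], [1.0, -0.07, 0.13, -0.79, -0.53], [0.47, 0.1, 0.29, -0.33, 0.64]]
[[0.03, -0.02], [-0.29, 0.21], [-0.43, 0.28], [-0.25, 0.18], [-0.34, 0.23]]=x@[[-0.46, 0.32], [-0.33, 0.22], [0.44, -0.31], [0.05, -0.03], [-0.31, 0.21]]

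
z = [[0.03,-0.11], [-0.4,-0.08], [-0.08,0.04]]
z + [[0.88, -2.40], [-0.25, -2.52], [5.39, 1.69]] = [[0.91, -2.51],[-0.65, -2.60],[5.31, 1.73]]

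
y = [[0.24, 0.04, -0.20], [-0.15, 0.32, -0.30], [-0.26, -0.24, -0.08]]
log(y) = [[(-1.13+0.43j),(0.23+0.26j),-0.15+0.74j], [(-0.03+0.74j),(-0.92+0.45j),(-0.15+1.28j)], [(-0.03+1.31j),-0.23+0.79j,(-1.06+2.27j)]]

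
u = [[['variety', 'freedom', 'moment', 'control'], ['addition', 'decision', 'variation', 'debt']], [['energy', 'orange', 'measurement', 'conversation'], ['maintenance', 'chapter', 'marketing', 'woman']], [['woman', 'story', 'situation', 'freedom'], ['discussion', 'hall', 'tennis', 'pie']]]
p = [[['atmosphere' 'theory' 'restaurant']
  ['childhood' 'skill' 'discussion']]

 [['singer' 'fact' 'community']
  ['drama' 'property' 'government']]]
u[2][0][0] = 'woman'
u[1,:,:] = [['energy', 'orange', 'measurement', 'conversation'], ['maintenance', 'chapter', 'marketing', 'woman']]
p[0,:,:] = [['atmosphere', 'theory', 'restaurant'], ['childhood', 'skill', 'discussion']]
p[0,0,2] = 'restaurant'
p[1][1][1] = 'property'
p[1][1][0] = 'drama'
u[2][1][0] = 'discussion'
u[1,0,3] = 'conversation'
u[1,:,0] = ['energy', 'maintenance']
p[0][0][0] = 'atmosphere'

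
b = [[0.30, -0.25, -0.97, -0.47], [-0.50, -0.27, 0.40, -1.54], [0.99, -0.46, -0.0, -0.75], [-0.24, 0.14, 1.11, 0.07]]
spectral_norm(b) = 1.86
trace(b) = 0.10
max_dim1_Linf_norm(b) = 1.54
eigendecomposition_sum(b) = [[0.34+0.29j, -0.13-0.15j, -0.54+0.27j, -0.06-0.33j], [(0.31-0.17j), -0.15+0.05j, (0.05+0.47j), -0.26-0.05j], [(0.49-0.21j), (-0.23+0.06j), 0.00+0.72j, (-0.38-0.11j)], [-0.22-0.38j, (0.07+0.18j), 0.58-0.07j, (-0.05+0.32j)]] + [[0.34-0.29j, (-0.13+0.15j), (-0.54-0.27j), (-0.06+0.33j)], [(0.31+0.17j), -0.15-0.05j, (0.05-0.47j), -0.26+0.05j], [0.49+0.21j, -0.23-0.06j, 0.00-0.72j, -0.38+0.11j], [(-0.22+0.38j), (0.07-0.18j), (0.58+0.07j), -0.05-0.32j]] + [[(-0.84+0j), 0.07-0.00j, (0.2-0j), -0.78+0.00j],[-2.72+0.00j, 0.22-0.00j, (0.64-0j), -2.52+0.00j],[0.07-0.00j, (-0.01+0j), (-0.02+0j), (0.06-0j)],[(0.57-0j), (-0.05+0j), (-0.13+0j), (0.52-0j)]] + [[(0.46-0j),-0.06+0.00j,-0.10+0.00j,(0.43-0j)], [1.60-0.00j,-0.19+0.00j,-0.33+0.00j,1.49-0.00j], [-0.06+0.00j,0.01-0.00j,0.01-0.00j,-0.05+0.00j], [(-0.38+0j),(0.05-0j),(0.08-0j),-0.35+0.00j]]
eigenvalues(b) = [(0.14+1.38j), (0.14-1.38j), (-0.11+0j), (-0.07+0j)]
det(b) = 0.01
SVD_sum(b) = [[0.11,  -0.2,  -0.08,  -0.63],  [0.23,  -0.42,  -0.17,  -1.29],  [0.16,  -0.30,  -0.12,  -0.93],  [-0.05,  0.08,  0.03,  0.26]] + [[0.41,-0.09,-0.75,0.2], [-0.41,0.09,0.76,-0.2], [0.16,-0.03,-0.29,0.08], [-0.49,0.11,0.90,-0.24]] + [[-0.22, 0.04, -0.13, -0.04], [-0.32, 0.06, -0.19, -0.05], [0.67, -0.12, 0.41, 0.11], [0.29, -0.05, 0.18, 0.05]] + [[0.0,0.0,-0.00,-0.0], [-0.0,-0.0,0.00,0.0], [-0.00,-0.00,0.00,0.00], [0.00,0.0,-0.0,-0.00]]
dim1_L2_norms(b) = [1.15, 1.69, 1.32, 1.15]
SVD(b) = [[-0.36, 0.53, 0.27, 0.72], [-0.75, -0.53, 0.38, -0.13], [-0.54, 0.2, -0.81, -0.12], [0.15, -0.63, -0.36, 0.67]] @ diag([1.8600047661518906, 1.6736631187557198, 0.9881350099087628, 0.0048204773351595035]) @ [[-0.16, 0.30, 0.12, 0.93],[0.46, -0.1, -0.85, 0.22],[-0.84, 0.15, -0.51, -0.13],[0.24, 0.94, -0.05, -0.25]]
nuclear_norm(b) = 4.53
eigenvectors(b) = [[(-0.22-0.45j), -0.22+0.45j, (0.29+0j), -0.27+0.00j], [(-0.39+0.04j), (-0.39-0.04j), 0.94+0.00j, (-0.94+0j)], [-0.60+0.00j, -0.60-0.00j, (-0.02+0j), (0.03+0j)], [(0.06+0.49j), (0.06-0.49j), (-0.2+0j), 0.22+0.00j]]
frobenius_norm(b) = 2.69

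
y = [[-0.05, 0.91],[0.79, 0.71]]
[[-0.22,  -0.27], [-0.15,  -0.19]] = y @ [[0.03, 0.03], [-0.24, -0.30]]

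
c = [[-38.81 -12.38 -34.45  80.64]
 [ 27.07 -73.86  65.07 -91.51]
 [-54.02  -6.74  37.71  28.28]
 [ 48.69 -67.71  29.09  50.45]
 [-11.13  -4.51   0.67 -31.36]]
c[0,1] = -12.38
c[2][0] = -54.02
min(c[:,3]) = -91.51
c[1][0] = 27.07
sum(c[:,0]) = -28.20000000000001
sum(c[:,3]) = 36.5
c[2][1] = -6.74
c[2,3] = 28.28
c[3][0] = 48.69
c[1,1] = -73.86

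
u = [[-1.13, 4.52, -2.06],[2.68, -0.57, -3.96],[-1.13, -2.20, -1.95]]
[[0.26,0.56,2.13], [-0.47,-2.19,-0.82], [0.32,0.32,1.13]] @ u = [[-1.20, -3.83, -6.91], [-4.41, 0.93, 11.24], [-0.78, -1.22, -4.13]]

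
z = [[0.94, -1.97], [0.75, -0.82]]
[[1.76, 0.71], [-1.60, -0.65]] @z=[[2.19, -4.05], [-1.99, 3.68]]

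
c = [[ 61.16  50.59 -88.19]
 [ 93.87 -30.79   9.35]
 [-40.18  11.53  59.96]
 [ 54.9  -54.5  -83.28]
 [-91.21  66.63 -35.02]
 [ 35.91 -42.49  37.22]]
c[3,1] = -54.5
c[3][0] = 54.9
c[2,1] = 11.53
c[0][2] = -88.19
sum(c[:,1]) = 0.9699999999999989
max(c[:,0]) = 93.87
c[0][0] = 61.16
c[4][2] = -35.02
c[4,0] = -91.21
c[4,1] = 66.63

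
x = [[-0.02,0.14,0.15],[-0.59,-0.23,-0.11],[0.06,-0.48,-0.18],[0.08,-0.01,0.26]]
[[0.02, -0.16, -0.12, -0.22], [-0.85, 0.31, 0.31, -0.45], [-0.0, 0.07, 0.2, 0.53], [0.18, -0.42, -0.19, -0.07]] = x @ [[1.36, -0.38, -0.32, 1.17], [0.07, 0.35, -0.23, -0.71], [0.27, -1.47, -0.63, -0.66]]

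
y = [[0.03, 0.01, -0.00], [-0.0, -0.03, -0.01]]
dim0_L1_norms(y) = [0.03, 0.04, 0.01]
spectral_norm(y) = 0.04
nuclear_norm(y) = 0.06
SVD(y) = [[-0.71, 0.71], [0.71, 0.71]] @ diag([0.03605551275463989, 0.026457513110645908]) @ [[-0.59, -0.78, -0.2], [0.80, -0.53, -0.27]]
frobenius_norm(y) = 0.04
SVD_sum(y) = [[0.02, 0.02, 0.00],[-0.01, -0.02, -0.00]] + [[0.01,-0.01,-0.00], [0.02,-0.01,-0.01]]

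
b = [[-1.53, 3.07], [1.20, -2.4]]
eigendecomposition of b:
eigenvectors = [[0.89, -0.79], [0.45, 0.62]]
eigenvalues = [0.0, -3.93]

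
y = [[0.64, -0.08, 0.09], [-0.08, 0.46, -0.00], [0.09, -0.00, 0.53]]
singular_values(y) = [0.71, 0.5, 0.42]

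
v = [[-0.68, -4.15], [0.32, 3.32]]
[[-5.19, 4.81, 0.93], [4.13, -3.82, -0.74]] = v @[[0.13, -0.12, -0.02], [1.23, -1.14, -0.22]]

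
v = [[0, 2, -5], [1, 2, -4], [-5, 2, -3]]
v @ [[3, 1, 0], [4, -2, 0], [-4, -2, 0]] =[[28, 6, 0], [27, 5, 0], [5, -3, 0]]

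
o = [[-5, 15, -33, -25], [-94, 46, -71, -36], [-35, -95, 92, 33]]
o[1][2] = -71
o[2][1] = -95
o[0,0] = -5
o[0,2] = -33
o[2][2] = 92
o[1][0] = -94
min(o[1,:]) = -94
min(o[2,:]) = -95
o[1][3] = -36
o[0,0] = -5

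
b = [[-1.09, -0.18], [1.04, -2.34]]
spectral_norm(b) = 2.58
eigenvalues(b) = [-1.26, -2.17]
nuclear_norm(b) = 3.64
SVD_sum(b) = [[-0.15, 0.30], [1.16, -2.28]] + [[-0.94, -0.48], [-0.12, -0.06]]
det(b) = 2.74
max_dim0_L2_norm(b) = 2.35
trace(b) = -3.43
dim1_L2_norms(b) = [1.1, 2.56]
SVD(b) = [[-0.13, 0.99], [0.99, 0.13]] @ diag([2.5788877433121398, 1.0616204629689558]) @ [[0.45, -0.89], [-0.89, -0.45]]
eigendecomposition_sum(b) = [[-1.51, 0.25],[-1.46, 0.24]] + [[0.42,-0.43],[2.50,-2.58]]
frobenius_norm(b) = 2.79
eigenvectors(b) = [[0.72,0.16], [0.69,0.99]]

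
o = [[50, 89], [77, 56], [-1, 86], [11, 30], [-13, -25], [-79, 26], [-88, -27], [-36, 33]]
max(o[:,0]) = 77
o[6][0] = -88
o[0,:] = [50, 89]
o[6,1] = -27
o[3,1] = 30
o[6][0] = -88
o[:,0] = [50, 77, -1, 11, -13, -79, -88, -36]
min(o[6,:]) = -88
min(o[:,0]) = -88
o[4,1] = -25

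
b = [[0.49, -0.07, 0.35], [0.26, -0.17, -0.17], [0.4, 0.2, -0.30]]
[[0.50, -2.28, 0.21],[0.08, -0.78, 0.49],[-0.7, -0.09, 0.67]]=b @[[-0.04,-2.87,1.08], [-1.71,2.22,-0.26], [1.15,-2.04,-0.96]]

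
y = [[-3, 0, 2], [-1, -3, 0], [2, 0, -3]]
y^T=[[-3, -1, 2], [0, -3, 0], [2, 0, -3]]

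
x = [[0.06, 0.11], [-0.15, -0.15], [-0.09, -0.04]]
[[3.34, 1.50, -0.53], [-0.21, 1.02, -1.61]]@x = [[0.02, 0.16], [-0.02, -0.11]]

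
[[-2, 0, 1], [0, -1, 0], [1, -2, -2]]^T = [[-2, 0, 1], [0, -1, -2], [1, 0, -2]]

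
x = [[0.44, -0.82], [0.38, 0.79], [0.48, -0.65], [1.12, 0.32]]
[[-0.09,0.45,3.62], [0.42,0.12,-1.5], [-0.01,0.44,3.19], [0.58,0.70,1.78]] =x @ [[0.42, 0.68, 2.47], [0.33, -0.18, -3.09]]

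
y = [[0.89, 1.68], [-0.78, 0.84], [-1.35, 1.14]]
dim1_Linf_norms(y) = [1.68, 0.84, 1.35]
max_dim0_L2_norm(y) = 2.2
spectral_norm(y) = 2.26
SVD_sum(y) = [[-0.44,1.18], [-0.37,0.99], [-0.54,1.44]] + [[1.33, 0.50], [-0.41, -0.15], [-0.81, -0.3]]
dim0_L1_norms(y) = [3.02, 3.66]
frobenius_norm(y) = 2.84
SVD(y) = [[-0.56, 0.83],[-0.47, -0.25],[-0.68, -0.5]] @ diag([2.2559675126728087, 1.7208168356233793]) @ [[0.35, -0.94], [0.94, 0.35]]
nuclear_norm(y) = 3.98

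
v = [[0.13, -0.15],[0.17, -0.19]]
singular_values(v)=[0.32, 0.0]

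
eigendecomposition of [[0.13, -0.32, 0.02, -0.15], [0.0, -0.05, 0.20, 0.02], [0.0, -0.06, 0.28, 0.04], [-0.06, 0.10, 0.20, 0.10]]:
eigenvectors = [[0.75, 0.93, 0.56, 0.89], [-0.19, 0.12, 0.52, 0.44], [-0.3, 0.15, 0.20, 0.11], [-0.56, -0.32, -0.61, -0.11]]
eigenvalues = [0.32, 0.14, 0.0, -0.01]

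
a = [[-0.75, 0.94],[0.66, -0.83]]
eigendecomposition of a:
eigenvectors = [[0.78, -0.75], [0.62, 0.66]]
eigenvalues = [-0.0, -1.58]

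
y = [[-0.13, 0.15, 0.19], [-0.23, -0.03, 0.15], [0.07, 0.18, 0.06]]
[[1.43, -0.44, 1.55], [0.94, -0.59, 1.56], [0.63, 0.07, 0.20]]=y @ [[-1.8,  5.34,  -3.77], [2.83,  -2.94,  0.99], [4.05,  3.68,  4.81]]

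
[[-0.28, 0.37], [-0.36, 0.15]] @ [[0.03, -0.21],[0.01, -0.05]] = [[-0.0,0.04], [-0.01,0.07]]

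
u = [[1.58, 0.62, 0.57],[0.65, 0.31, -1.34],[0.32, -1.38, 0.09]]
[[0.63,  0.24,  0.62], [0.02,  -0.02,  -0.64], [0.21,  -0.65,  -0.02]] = u @ [[0.37, -0.06, 0.15], [-0.06, 0.46, 0.09], [0.15, 0.09, 0.57]]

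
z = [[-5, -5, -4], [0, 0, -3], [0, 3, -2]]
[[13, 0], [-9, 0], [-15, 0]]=z @ [[-2, 0], [-3, 0], [3, 0]]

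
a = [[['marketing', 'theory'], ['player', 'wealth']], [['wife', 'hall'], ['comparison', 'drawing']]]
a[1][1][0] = 'comparison'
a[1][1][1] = 'drawing'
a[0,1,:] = ['player', 'wealth']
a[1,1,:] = ['comparison', 'drawing']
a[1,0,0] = 'wife'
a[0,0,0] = 'marketing'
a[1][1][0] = 'comparison'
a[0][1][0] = 'player'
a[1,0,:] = ['wife', 'hall']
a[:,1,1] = ['wealth', 'drawing']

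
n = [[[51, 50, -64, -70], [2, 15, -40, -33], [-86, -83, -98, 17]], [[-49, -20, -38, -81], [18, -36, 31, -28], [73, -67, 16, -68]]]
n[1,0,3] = -81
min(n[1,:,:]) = -81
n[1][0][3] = -81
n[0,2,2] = -98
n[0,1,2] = -40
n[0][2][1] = -83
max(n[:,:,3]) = 17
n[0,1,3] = -33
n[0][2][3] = 17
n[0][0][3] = -70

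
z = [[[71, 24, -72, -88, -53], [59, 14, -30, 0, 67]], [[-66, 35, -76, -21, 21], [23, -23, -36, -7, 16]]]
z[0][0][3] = -88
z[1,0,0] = -66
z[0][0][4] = -53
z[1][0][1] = 35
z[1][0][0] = -66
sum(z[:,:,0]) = 87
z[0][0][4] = -53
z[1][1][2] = -36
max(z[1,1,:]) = 23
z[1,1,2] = -36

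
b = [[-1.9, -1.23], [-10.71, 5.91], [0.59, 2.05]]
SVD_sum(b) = [[-0.95, 0.52], [-10.76, 5.82], [-0.4, 0.22]] + [[-0.95, -1.75], [0.05, 0.09], [0.99, 1.83]]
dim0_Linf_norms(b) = [10.71, 5.91]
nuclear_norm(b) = 15.17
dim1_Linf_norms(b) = [1.9, 10.71, 2.05]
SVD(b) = [[-0.09, 0.69], [-1.0, -0.03], [-0.04, -0.72]] @ diag([12.28858445569958, 2.8803458256151653]) @ [[0.88, -0.48], [-0.48, -0.88]]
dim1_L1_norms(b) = [3.13, 16.62, 2.64]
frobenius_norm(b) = 12.62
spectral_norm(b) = 12.29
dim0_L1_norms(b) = [13.2, 9.19]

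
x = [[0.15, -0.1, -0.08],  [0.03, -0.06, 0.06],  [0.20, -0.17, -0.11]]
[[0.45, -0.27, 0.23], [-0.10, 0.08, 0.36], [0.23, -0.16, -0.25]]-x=[[0.30, -0.17, 0.31],[-0.13, 0.14, 0.3],[0.03, 0.01, -0.14]]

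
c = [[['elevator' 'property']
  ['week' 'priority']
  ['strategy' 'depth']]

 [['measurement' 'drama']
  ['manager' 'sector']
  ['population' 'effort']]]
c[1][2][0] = 'population'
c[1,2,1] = 'effort'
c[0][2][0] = 'strategy'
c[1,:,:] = [['measurement', 'drama'], ['manager', 'sector'], ['population', 'effort']]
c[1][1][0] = 'manager'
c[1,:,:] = [['measurement', 'drama'], ['manager', 'sector'], ['population', 'effort']]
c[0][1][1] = 'priority'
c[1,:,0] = ['measurement', 'manager', 'population']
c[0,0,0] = 'elevator'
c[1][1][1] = 'sector'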